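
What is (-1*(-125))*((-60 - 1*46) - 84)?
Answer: -23750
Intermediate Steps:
(-1*(-125))*((-60 - 1*46) - 84) = 125*((-60 - 46) - 84) = 125*(-106 - 84) = 125*(-190) = -23750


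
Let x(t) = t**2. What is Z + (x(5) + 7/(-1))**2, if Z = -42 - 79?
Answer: 203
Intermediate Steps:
Z = -121
Z + (x(5) + 7/(-1))**2 = -121 + (5**2 + 7/(-1))**2 = -121 + (25 + 7*(-1))**2 = -121 + (25 - 7)**2 = -121 + 18**2 = -121 + 324 = 203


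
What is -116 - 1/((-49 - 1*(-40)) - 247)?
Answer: -29695/256 ≈ -116.00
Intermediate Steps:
-116 - 1/((-49 - 1*(-40)) - 247) = -116 - 1/((-49 + 40) - 247) = -116 - 1/(-9 - 247) = -116 - 1/(-256) = -116 - 1*(-1/256) = -116 + 1/256 = -29695/256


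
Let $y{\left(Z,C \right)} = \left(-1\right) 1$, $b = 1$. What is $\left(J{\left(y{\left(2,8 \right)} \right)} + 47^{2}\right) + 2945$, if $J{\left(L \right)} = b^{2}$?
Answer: $5155$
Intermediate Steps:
$y{\left(Z,C \right)} = -1$
$J{\left(L \right)} = 1$ ($J{\left(L \right)} = 1^{2} = 1$)
$\left(J{\left(y{\left(2,8 \right)} \right)} + 47^{2}\right) + 2945 = \left(1 + 47^{2}\right) + 2945 = \left(1 + 2209\right) + 2945 = 2210 + 2945 = 5155$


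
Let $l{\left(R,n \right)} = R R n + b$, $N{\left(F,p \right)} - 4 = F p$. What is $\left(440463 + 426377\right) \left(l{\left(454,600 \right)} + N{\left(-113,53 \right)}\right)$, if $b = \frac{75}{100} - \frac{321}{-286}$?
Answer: $\frac{1179162266146170}{11} \approx 1.072 \cdot 10^{14}$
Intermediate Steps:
$b = \frac{1071}{572}$ ($b = 75 \cdot \frac{1}{100} - - \frac{321}{286} = \frac{3}{4} + \frac{321}{286} = \frac{1071}{572} \approx 1.8724$)
$N{\left(F,p \right)} = 4 + F p$
$l{\left(R,n \right)} = \frac{1071}{572} + n R^{2}$ ($l{\left(R,n \right)} = R R n + \frac{1071}{572} = R^{2} n + \frac{1071}{572} = n R^{2} + \frac{1071}{572} = \frac{1071}{572} + n R^{2}$)
$\left(440463 + 426377\right) \left(l{\left(454,600 \right)} + N{\left(-113,53 \right)}\right) = \left(440463 + 426377\right) \left(\left(\frac{1071}{572} + 600 \cdot 454^{2}\right) + \left(4 - 5989\right)\right) = 866840 \left(\left(\frac{1071}{572} + 600 \cdot 206116\right) + \left(4 - 5989\right)\right) = 866840 \left(\left(\frac{1071}{572} + 123669600\right) - 5985\right) = 866840 \left(\frac{70739012271}{572} - 5985\right) = 866840 \cdot \frac{70735588851}{572} = \frac{1179162266146170}{11}$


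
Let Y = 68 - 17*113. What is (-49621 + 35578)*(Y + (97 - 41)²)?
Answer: -18017169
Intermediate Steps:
Y = -1853 (Y = 68 - 1921 = -1853)
(-49621 + 35578)*(Y + (97 - 41)²) = (-49621 + 35578)*(-1853 + (97 - 41)²) = -14043*(-1853 + 56²) = -14043*(-1853 + 3136) = -14043*1283 = -18017169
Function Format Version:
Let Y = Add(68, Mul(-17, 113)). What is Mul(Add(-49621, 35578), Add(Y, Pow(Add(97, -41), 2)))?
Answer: -18017169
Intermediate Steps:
Y = -1853 (Y = Add(68, -1921) = -1853)
Mul(Add(-49621, 35578), Add(Y, Pow(Add(97, -41), 2))) = Mul(Add(-49621, 35578), Add(-1853, Pow(Add(97, -41), 2))) = Mul(-14043, Add(-1853, Pow(56, 2))) = Mul(-14043, Add(-1853, 3136)) = Mul(-14043, 1283) = -18017169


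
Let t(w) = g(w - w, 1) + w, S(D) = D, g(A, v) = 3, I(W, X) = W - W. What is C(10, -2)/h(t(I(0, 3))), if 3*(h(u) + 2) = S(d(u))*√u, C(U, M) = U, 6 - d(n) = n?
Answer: -20 - 10*√3 ≈ -37.320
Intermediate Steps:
d(n) = 6 - n
I(W, X) = 0
t(w) = 3 + w
h(u) = -2 + √u*(6 - u)/3 (h(u) = -2 + ((6 - u)*√u)/3 = -2 + (√u*(6 - u))/3 = -2 + √u*(6 - u)/3)
C(10, -2)/h(t(I(0, 3))) = 10/(-2 + √(3 + 0)*(6 - (3 + 0))/3) = 10/(-2 + √3*(6 - 1*3)/3) = 10/(-2 + √3*(6 - 3)/3) = 10/(-2 + (⅓)*√3*3) = 10/(-2 + √3)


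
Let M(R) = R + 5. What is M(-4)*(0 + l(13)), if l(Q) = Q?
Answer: 13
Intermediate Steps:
M(R) = 5 + R
M(-4)*(0 + l(13)) = (5 - 4)*(0 + 13) = 1*13 = 13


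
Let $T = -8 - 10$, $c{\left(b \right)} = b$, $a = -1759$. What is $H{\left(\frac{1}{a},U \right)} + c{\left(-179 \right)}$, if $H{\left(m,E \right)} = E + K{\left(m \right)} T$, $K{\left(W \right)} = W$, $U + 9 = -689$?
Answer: $- \frac{1542625}{1759} \approx -876.99$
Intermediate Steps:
$U = -698$ ($U = -9 - 689 = -698$)
$T = -18$
$H{\left(m,E \right)} = E - 18 m$ ($H{\left(m,E \right)} = E + m \left(-18\right) = E - 18 m$)
$H{\left(\frac{1}{a},U \right)} + c{\left(-179 \right)} = \left(-698 - \frac{18}{-1759}\right) - 179 = \left(-698 - - \frac{18}{1759}\right) - 179 = \left(-698 + \frac{18}{1759}\right) - 179 = - \frac{1227764}{1759} - 179 = - \frac{1542625}{1759}$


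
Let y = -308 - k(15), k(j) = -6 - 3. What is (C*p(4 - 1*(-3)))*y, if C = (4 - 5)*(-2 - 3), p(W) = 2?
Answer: -2990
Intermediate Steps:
k(j) = -9
C = 5 (C = -1*(-5) = 5)
y = -299 (y = -308 - 1*(-9) = -308 + 9 = -299)
(C*p(4 - 1*(-3)))*y = (5*2)*(-299) = 10*(-299) = -2990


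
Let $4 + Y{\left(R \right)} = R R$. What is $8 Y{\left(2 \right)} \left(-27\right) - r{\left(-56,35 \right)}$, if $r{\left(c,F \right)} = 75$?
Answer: $-75$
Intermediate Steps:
$Y{\left(R \right)} = -4 + R^{2}$ ($Y{\left(R \right)} = -4 + R R = -4 + R^{2}$)
$8 Y{\left(2 \right)} \left(-27\right) - r{\left(-56,35 \right)} = 8 \left(-4 + 2^{2}\right) \left(-27\right) - 75 = 8 \left(-4 + 4\right) \left(-27\right) - 75 = 8 \cdot 0 \left(-27\right) - 75 = 0 \left(-27\right) - 75 = 0 - 75 = -75$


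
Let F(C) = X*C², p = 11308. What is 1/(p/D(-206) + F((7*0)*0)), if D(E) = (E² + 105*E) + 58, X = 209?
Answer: 5216/2827 ≈ 1.8451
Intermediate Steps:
D(E) = 58 + E² + 105*E
F(C) = 209*C²
1/(p/D(-206) + F((7*0)*0)) = 1/(11308/(58 + (-206)² + 105*(-206)) + 209*((7*0)*0)²) = 1/(11308/(58 + 42436 - 21630) + 209*(0*0)²) = 1/(11308/20864 + 209*0²) = 1/(11308*(1/20864) + 209*0) = 1/(2827/5216 + 0) = 1/(2827/5216) = 5216/2827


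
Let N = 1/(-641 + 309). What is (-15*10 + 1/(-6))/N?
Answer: 149566/3 ≈ 49855.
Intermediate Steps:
N = -1/332 (N = 1/(-332) = -1/332 ≈ -0.0030120)
(-15*10 + 1/(-6))/N = (-15*10 + 1/(-6))/(-1/332) = (-150 + 1*(-⅙))*(-332) = (-150 - ⅙)*(-332) = -901/6*(-332) = 149566/3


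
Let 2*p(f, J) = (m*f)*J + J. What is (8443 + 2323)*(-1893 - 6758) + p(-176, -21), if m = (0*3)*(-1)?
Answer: -186273353/2 ≈ -9.3137e+7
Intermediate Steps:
m = 0 (m = 0*(-1) = 0)
p(f, J) = J/2 (p(f, J) = ((0*f)*J + J)/2 = (0*J + J)/2 = (0 + J)/2 = J/2)
(8443 + 2323)*(-1893 - 6758) + p(-176, -21) = (8443 + 2323)*(-1893 - 6758) + (½)*(-21) = 10766*(-8651) - 21/2 = -93136666 - 21/2 = -186273353/2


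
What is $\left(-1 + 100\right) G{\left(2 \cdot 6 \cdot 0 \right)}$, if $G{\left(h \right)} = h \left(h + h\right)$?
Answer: $0$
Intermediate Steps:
$G{\left(h \right)} = 2 h^{2}$ ($G{\left(h \right)} = h 2 h = 2 h^{2}$)
$\left(-1 + 100\right) G{\left(2 \cdot 6 \cdot 0 \right)} = \left(-1 + 100\right) 2 \left(2 \cdot 6 \cdot 0\right)^{2} = 99 \cdot 2 \left(12 \cdot 0\right)^{2} = 99 \cdot 2 \cdot 0^{2} = 99 \cdot 2 \cdot 0 = 99 \cdot 0 = 0$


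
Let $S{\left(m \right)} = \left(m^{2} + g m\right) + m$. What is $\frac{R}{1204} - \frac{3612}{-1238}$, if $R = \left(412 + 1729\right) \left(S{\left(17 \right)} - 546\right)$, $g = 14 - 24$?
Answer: $- \frac{270594983}{372638} \approx -726.16$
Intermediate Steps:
$g = -10$ ($g = 14 - 24 = -10$)
$S{\left(m \right)} = m^{2} - 9 m$ ($S{\left(m \right)} = \left(m^{2} - 10 m\right) + m = m^{2} - 9 m$)
$R = -877810$ ($R = \left(412 + 1729\right) \left(17 \left(-9 + 17\right) - 546\right) = 2141 \left(17 \cdot 8 - 546\right) = 2141 \left(136 - 546\right) = 2141 \left(-410\right) = -877810$)
$\frac{R}{1204} - \frac{3612}{-1238} = - \frac{877810}{1204} - \frac{3612}{-1238} = \left(-877810\right) \frac{1}{1204} - - \frac{1806}{619} = - \frac{438905}{602} + \frac{1806}{619} = - \frac{270594983}{372638}$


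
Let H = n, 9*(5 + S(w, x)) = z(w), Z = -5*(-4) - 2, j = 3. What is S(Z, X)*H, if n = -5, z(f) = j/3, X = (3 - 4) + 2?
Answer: 220/9 ≈ 24.444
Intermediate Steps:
X = 1 (X = -1 + 2 = 1)
z(f) = 1 (z(f) = 3/3 = 3*(⅓) = 1)
Z = 18 (Z = 20 - 2 = 18)
S(w, x) = -44/9 (S(w, x) = -5 + (⅑)*1 = -5 + ⅑ = -44/9)
H = -5
S(Z, X)*H = -44/9*(-5) = 220/9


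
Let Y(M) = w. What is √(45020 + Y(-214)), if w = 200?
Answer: 2*√11305 ≈ 212.65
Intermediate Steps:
Y(M) = 200
√(45020 + Y(-214)) = √(45020 + 200) = √45220 = 2*√11305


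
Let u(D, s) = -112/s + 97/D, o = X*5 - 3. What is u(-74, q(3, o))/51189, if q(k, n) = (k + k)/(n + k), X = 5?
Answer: -103891/11363958 ≈ -0.0091421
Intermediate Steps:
o = 22 (o = 5*5 - 3 = 25 - 3 = 22)
q(k, n) = 2*k/(k + n) (q(k, n) = (2*k)/(k + n) = 2*k/(k + n))
u(-74, q(3, o))/51189 = (-112/(2*3/(3 + 22)) + 97/(-74))/51189 = (-112/(2*3/25) + 97*(-1/74))*(1/51189) = (-112/(2*3*(1/25)) - 97/74)*(1/51189) = (-112/6/25 - 97/74)*(1/51189) = (-112*25/6 - 97/74)*(1/51189) = (-1400/3 - 97/74)*(1/51189) = -103891/222*1/51189 = -103891/11363958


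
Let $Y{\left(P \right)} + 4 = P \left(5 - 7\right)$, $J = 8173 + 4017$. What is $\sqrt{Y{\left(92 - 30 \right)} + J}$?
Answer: $\sqrt{12062} \approx 109.83$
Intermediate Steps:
$J = 12190$
$Y{\left(P \right)} = -4 - 2 P$ ($Y{\left(P \right)} = -4 + P \left(5 - 7\right) = -4 + P \left(-2\right) = -4 - 2 P$)
$\sqrt{Y{\left(92 - 30 \right)} + J} = \sqrt{\left(-4 - 2 \left(92 - 30\right)\right) + 12190} = \sqrt{\left(-4 - 124\right) + 12190} = \sqrt{-128 + 12190} = \sqrt{12062}$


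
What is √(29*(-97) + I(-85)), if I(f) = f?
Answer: 3*I*√322 ≈ 53.833*I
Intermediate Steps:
√(29*(-97) + I(-85)) = √(29*(-97) - 85) = √(-2813 - 85) = √(-2898) = 3*I*√322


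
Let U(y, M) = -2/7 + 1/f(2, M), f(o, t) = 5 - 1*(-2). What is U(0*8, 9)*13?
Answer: -13/7 ≈ -1.8571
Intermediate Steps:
f(o, t) = 7 (f(o, t) = 5 + 2 = 7)
U(y, M) = -1/7 (U(y, M) = -2/7 + 1/7 = -1/7)
U(0*8, 9)*13 = -1/7*13 = -13/7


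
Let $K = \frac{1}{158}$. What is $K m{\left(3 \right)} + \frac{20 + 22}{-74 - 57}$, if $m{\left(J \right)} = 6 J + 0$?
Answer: $- \frac{2139}{10349} \approx -0.20669$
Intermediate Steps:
$m{\left(J \right)} = 6 J$
$K = \frac{1}{158} \approx 0.0063291$
$K m{\left(3 \right)} + \frac{20 + 22}{-74 - 57} = \frac{6 \cdot 3}{158} + \frac{20 + 22}{-74 - 57} = \frac{1}{158} \cdot 18 + \frac{42}{-131} = \frac{9}{79} + 42 \left(- \frac{1}{131}\right) = \frac{9}{79} - \frac{42}{131} = - \frac{2139}{10349}$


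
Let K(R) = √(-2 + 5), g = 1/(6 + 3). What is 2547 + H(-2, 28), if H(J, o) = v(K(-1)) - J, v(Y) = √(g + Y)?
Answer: 2549 + √(1 + 9*√3)/3 ≈ 2550.4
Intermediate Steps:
g = ⅑ (g = 1/9 = ⅑ ≈ 0.11111)
K(R) = √3
v(Y) = √(⅑ + Y)
H(J, o) = -J + √(1 + 9*√3)/3 (H(J, o) = √(1 + 9*√3)/3 - J = -J + √(1 + 9*√3)/3)
2547 + H(-2, 28) = 2547 + (-1*(-2) + √(1 + 9*√3)/3) = 2547 + (2 + √(1 + 9*√3)/3) = 2549 + √(1 + 9*√3)/3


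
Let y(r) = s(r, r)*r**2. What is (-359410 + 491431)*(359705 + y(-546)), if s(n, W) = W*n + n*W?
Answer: 23466291617274957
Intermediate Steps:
s(n, W) = 2*W*n (s(n, W) = W*n + W*n = 2*W*n)
y(r) = 2*r**4 (y(r) = (2*r*r)*r**2 = (2*r**2)*r**2 = 2*r**4)
(-359410 + 491431)*(359705 + y(-546)) = (-359410 + 491431)*(359705 + 2*(-546)**4) = 132021*(359705 + 2*88873149456) = 132021*(359705 + 177746298912) = 132021*177746658617 = 23466291617274957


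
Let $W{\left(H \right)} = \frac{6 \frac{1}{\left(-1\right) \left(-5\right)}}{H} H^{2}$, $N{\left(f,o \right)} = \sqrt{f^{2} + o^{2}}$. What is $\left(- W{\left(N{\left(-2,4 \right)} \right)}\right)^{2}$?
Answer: $\frac{144}{5} \approx 28.8$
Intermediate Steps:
$W{\left(H \right)} = \frac{6 H}{5}$ ($W{\left(H \right)} = \frac{6 \cdot \frac{1}{5}}{H} H^{2} = \frac{6}{5 H} H^{2} = \frac{6 H}{5}$)
$\left(- W{\left(N{\left(-2,4 \right)} \right)}\right)^{2} = \left(- \frac{6 \sqrt{\left(-2\right)^{2} + 4^{2}}}{5}\right)^{2} = \left(- \frac{6 \sqrt{4 + 16}}{5}\right)^{2} = \left(- \frac{6 \sqrt{20}}{5}\right)^{2} = \left(- \frac{6 \cdot 2 \sqrt{5}}{5}\right)^{2} = \left(- \frac{12 \sqrt{5}}{5}\right)^{2} = \frac{144}{5}$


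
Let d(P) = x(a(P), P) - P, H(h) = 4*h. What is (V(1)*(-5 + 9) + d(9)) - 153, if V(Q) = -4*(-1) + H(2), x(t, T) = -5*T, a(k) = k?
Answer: -159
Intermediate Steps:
V(Q) = 12 (V(Q) = -4*(-1) + 4*2 = 4 + 8 = 12)
d(P) = -6*P (d(P) = -5*P - P = -6*P)
(V(1)*(-5 + 9) + d(9)) - 153 = (12*(-5 + 9) - 6*9) - 153 = (12*4 - 54) - 153 = (48 - 54) - 153 = -6 - 153 = -159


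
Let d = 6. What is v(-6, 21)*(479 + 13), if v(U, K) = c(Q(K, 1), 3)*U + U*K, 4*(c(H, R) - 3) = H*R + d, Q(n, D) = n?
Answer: -121770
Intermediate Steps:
c(H, R) = 9/2 + H*R/4 (c(H, R) = 3 + (H*R + 6)/4 = 3 + (6 + H*R)/4 = 3 + (3/2 + H*R/4) = 9/2 + H*R/4)
v(U, K) = K*U + U*(9/2 + 3*K/4) (v(U, K) = (9/2 + (1/4)*K*3)*U + U*K = (9/2 + 3*K/4)*U + K*U = U*(9/2 + 3*K/4) + K*U = K*U + U*(9/2 + 3*K/4))
v(-6, 21)*(479 + 13) = ((1/4)*(-6)*(18 + 7*21))*(479 + 13) = ((1/4)*(-6)*(18 + 147))*492 = ((1/4)*(-6)*165)*492 = -495/2*492 = -121770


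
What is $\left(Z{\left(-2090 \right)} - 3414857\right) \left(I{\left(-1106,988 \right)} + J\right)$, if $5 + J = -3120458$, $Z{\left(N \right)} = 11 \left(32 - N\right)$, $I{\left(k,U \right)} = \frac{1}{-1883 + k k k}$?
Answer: $\frac{14317881542162211120570}{1352900899} \approx 1.0583 \cdot 10^{13}$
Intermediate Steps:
$I{\left(k,U \right)} = \frac{1}{-1883 + k^{3}}$ ($I{\left(k,U \right)} = \frac{1}{-1883 + k^{2} k} = \frac{1}{-1883 + k^{3}}$)
$Z{\left(N \right)} = 352 - 11 N$
$J = -3120463$ ($J = -5 - 3120458 = -3120463$)
$\left(Z{\left(-2090 \right)} - 3414857\right) \left(I{\left(-1106,988 \right)} + J\right) = \left(\left(352 - -22990\right) - 3414857\right) \left(\frac{1}{-1883 + \left(-1106\right)^{3}} - 3120463\right) = \left(\left(352 + 22990\right) - 3414857\right) \left(\frac{1}{-1883 - 1352899016} - 3120463\right) = \left(23342 - 3414857\right) \left(\frac{1}{-1352900899} - 3120463\right) = - 3391515 \left(- \frac{1}{1352900899} - 3120463\right) = \left(-3391515\right) \left(- \frac{4221677197996238}{1352900899}\right) = \frac{14317881542162211120570}{1352900899}$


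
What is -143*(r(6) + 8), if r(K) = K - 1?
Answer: -1859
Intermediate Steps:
r(K) = -1 + K
-143*(r(6) + 8) = -143*((-1 + 6) + 8) = -143*(5 + 8) = -143*13 = -1859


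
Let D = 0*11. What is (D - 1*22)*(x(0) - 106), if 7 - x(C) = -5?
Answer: 2068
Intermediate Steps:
x(C) = 12 (x(C) = 7 - 1*(-5) = 7 + 5 = 12)
D = 0
(D - 1*22)*(x(0) - 106) = (0 - 1*22)*(12 - 106) = (0 - 22)*(-94) = -22*(-94) = 2068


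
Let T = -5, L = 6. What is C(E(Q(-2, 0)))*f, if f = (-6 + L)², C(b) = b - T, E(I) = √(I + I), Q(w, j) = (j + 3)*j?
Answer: 0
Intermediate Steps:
Q(w, j) = j*(3 + j) (Q(w, j) = (3 + j)*j = j*(3 + j))
E(I) = √2*√I (E(I) = √(2*I) = √2*√I)
C(b) = 5 + b (C(b) = b - 1*(-5) = b + 5 = 5 + b)
f = 0 (f = (-6 + 6)² = 0² = 0)
C(E(Q(-2, 0)))*f = (5 + √2*√(0*(3 + 0)))*0 = (5 + √2*√(0*3))*0 = (5 + √2*√0)*0 = (5 + √2*0)*0 = (5 + 0)*0 = 5*0 = 0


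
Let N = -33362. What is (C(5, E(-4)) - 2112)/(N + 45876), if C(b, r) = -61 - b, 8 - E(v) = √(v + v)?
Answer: -1089/6257 ≈ -0.17405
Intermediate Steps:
E(v) = 8 - √2*√v (E(v) = 8 - √(v + v) = 8 - √(2*v) = 8 - √2*√v)
(C(5, E(-4)) - 2112)/(N + 45876) = ((-61 - 1*5) - 2112)/(-33362 + 45876) = ((-61 - 5) - 2112)/12514 = (-66 - 2112)*(1/12514) = -2178*1/12514 = -1089/6257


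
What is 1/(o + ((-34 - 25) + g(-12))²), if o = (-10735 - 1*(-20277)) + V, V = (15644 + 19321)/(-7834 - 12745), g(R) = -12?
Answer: 20579/300068592 ≈ 6.8581e-5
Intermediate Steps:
V = -34965/20579 (V = 34965/(-20579) = 34965*(-1/20579) = -34965/20579 ≈ -1.6991)
o = 196329853/20579 (o = (-10735 - 1*(-20277)) - 34965/20579 = (-10735 + 20277) - 34965/20579 = 9542 - 34965/20579 = 196329853/20579 ≈ 9540.3)
1/(o + ((-34 - 25) + g(-12))²) = 1/(196329853/20579 + ((-34 - 25) - 12)²) = 1/(196329853/20579 + (-59 - 12)²) = 1/(196329853/20579 + (-71)²) = 1/(196329853/20579 + 5041) = 1/(300068592/20579) = 20579/300068592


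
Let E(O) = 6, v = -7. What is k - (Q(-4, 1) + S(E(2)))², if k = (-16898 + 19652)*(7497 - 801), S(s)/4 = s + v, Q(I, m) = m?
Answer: 18440775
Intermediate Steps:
S(s) = -28 + 4*s (S(s) = 4*(s - 7) = 4*(-7 + s) = -28 + 4*s)
k = 18440784 (k = 2754*6696 = 18440784)
k - (Q(-4, 1) + S(E(2)))² = 18440784 - (1 + (-28 + 4*6))² = 18440784 - (1 + (-28 + 24))² = 18440784 - (1 - 4)² = 18440784 - 1*(-3)² = 18440784 - 1*9 = 18440784 - 9 = 18440775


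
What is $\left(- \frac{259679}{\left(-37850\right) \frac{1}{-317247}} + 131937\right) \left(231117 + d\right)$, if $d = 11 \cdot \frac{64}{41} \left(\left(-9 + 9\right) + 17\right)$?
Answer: $- \frac{146848909873160439}{310370} \approx -4.7314 \cdot 10^{11}$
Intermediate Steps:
$d = \frac{11968}{41}$ ($d = 11 \cdot 64 \cdot \frac{1}{41} \left(0 + 17\right) = 11 \cdot \frac{64}{41} \cdot 17 = \frac{704}{41} \cdot 17 = \frac{11968}{41} \approx 291.9$)
$\left(- \frac{259679}{\left(-37850\right) \frac{1}{-317247}} + 131937\right) \left(231117 + d\right) = \left(- \frac{259679}{\left(-37850\right) \frac{1}{-317247}} + 131937\right) \left(231117 + \frac{11968}{41}\right) = \left(- \frac{259679}{\left(-37850\right) \left(- \frac{1}{317247}\right)} + 131937\right) \frac{9487765}{41} = \left(- \frac{259679}{\frac{37850}{317247}} + 131937\right) \frac{9487765}{41} = \left(\left(-259679\right) \frac{317247}{37850} + 131937\right) \frac{9487765}{41} = \left(- \frac{82382383713}{37850} + 131937\right) \frac{9487765}{41} = \left(- \frac{77388568263}{37850}\right) \frac{9487765}{41} = - \frac{146848909873160439}{310370}$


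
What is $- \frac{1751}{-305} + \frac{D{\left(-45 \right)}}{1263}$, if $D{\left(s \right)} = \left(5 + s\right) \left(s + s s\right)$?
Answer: $- \frac{7314829}{128405} \approx -56.967$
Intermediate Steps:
$D{\left(s \right)} = \left(5 + s\right) \left(s + s^{2}\right)$
$- \frac{1751}{-305} + \frac{D{\left(-45 \right)}}{1263} = - \frac{1751}{-305} + \frac{\left(-45\right) \left(5 + \left(-45\right)^{2} + 6 \left(-45\right)\right)}{1263} = \left(-1751\right) \left(- \frac{1}{305}\right) + - 45 \left(5 + 2025 - 270\right) \frac{1}{1263} = \frac{1751}{305} + \left(-45\right) 1760 \cdot \frac{1}{1263} = \frac{1751}{305} - \frac{26400}{421} = - \frac{7314829}{128405}$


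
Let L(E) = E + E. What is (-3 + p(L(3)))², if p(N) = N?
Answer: 9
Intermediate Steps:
L(E) = 2*E
(-3 + p(L(3)))² = (-3 + 2*3)² = (-3 + 6)² = 3² = 9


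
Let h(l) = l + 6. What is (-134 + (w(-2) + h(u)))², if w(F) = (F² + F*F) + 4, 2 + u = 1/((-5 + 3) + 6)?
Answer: 221841/16 ≈ 13865.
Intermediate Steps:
u = -7/4 (u = -2 + 1/((-5 + 3) + 6) = -2 + 1/(-2 + 6) = -2 + 1/4 = -2 + ¼ = -7/4 ≈ -1.7500)
w(F) = 4 + 2*F² (w(F) = (F² + F²) + 4 = 2*F² + 4 = 4 + 2*F²)
h(l) = 6 + l
(-134 + (w(-2) + h(u)))² = (-134 + ((4 + 2*(-2)²) + (6 - 7/4)))² = (-134 + ((4 + 2*4) + 17/4))² = (-134 + ((4 + 8) + 17/4))² = (-134 + (12 + 17/4))² = (-134 + 65/4)² = (-471/4)² = 221841/16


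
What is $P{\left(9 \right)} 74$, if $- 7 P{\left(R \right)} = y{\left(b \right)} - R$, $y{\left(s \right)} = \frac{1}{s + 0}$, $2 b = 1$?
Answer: $74$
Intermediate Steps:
$b = \frac{1}{2}$ ($b = \frac{1}{2} \cdot 1 = \frac{1}{2} \approx 0.5$)
$y{\left(s \right)} = \frac{1}{s}$
$P{\left(R \right)} = - \frac{2}{7} + \frac{R}{7}$ ($P{\left(R \right)} = - \frac{\frac{1}{\frac{1}{2}} - R}{7} = - \frac{2 - R}{7} = - \frac{2}{7} + \frac{R}{7}$)
$P{\left(9 \right)} 74 = \left(- \frac{2}{7} + \frac{1}{7} \cdot 9\right) 74 = \left(- \frac{2}{7} + \frac{9}{7}\right) 74 = 1 \cdot 74 = 74$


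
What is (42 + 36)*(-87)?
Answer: -6786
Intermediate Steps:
(42 + 36)*(-87) = 78*(-87) = -6786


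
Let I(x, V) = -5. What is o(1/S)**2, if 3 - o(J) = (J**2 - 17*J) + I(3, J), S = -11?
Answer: 608400/14641 ≈ 41.555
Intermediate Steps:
o(J) = 8 - J**2 + 17*J (o(J) = 3 - ((J**2 - 17*J) - 5) = 3 - (-5 + J**2 - 17*J) = 3 + (5 - J**2 + 17*J) = 8 - J**2 + 17*J)
o(1/S)**2 = (8 - (1/(-11))**2 + 17/(-11))**2 = (8 - (-1/11)**2 + 17*(-1/11))**2 = (8 - 1*1/121 - 17/11)**2 = (8 - 1/121 - 17/11)**2 = (780/121)**2 = 608400/14641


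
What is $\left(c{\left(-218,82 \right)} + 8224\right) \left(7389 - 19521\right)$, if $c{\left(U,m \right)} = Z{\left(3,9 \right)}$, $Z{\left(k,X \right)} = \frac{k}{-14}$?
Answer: $- \frac{698396778}{7} \approx -9.9771 \cdot 10^{7}$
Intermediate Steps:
$Z{\left(k,X \right)} = - \frac{k}{14}$ ($Z{\left(k,X \right)} = k \left(- \frac{1}{14}\right) = - \frac{k}{14}$)
$c{\left(U,m \right)} = - \frac{3}{14}$ ($c{\left(U,m \right)} = \left(- \frac{1}{14}\right) 3 = - \frac{3}{14}$)
$\left(c{\left(-218,82 \right)} + 8224\right) \left(7389 - 19521\right) = \left(- \frac{3}{14} + 8224\right) \left(7389 - 19521\right) = \frac{115133}{14} \left(-12132\right) = - \frac{698396778}{7}$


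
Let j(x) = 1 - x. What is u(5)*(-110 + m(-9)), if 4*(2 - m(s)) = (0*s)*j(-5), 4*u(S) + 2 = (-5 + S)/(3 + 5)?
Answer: 54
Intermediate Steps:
u(S) = -21/32 + S/32 (u(S) = -1/2 + ((-5 + S)/(3 + 5))/4 = -1/2 + ((-5 + S)/8)/4 = -1/2 + ((-5 + S)*(1/8))/4 = -1/2 + (-5/8 + S/8)/4 = -1/2 + (-5/32 + S/32) = -21/32 + S/32)
m(s) = 2 (m(s) = 2 - 0*s*(1 - 1*(-5))/4 = 2 - 0*(1 + 5) = 2 - 0*6 = 2 - 1/4*0 = 2 + 0 = 2)
u(5)*(-110 + m(-9)) = (-21/32 + (1/32)*5)*(-110 + 2) = (-21/32 + 5/32)*(-108) = -1/2*(-108) = 54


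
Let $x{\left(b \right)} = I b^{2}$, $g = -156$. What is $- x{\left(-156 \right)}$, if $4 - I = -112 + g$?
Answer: $-6619392$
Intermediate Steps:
$I = 272$ ($I = 4 - \left(-112 - 156\right) = 4 - -268 = 4 + 268 = 272$)
$x{\left(b \right)} = 272 b^{2}$
$- x{\left(-156 \right)} = - 272 \left(-156\right)^{2} = - 272 \cdot 24336 = \left(-1\right) 6619392 = -6619392$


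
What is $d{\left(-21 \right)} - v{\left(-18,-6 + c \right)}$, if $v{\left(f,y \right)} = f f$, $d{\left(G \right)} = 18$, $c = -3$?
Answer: $-306$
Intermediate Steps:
$v{\left(f,y \right)} = f^{2}$
$d{\left(-21 \right)} - v{\left(-18,-6 + c \right)} = 18 - \left(-18\right)^{2} = 18 - 324 = -306$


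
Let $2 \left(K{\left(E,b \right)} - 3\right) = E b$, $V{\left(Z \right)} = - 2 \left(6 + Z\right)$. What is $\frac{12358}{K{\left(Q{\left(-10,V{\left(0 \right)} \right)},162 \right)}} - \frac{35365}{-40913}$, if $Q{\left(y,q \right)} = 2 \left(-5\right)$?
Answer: $- \frac{477063299}{33016791} \approx -14.449$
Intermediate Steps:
$V{\left(Z \right)} = -12 - 2 Z$
$Q{\left(y,q \right)} = -10$
$K{\left(E,b \right)} = 3 + \frac{E b}{2}$
$\frac{12358}{K{\left(Q{\left(-10,V{\left(0 \right)} \right)},162 \right)}} - \frac{35365}{-40913} = \frac{12358}{3 + \frac{1}{2} \left(-10\right) 162} - \frac{35365}{-40913} = \frac{12358}{3 - 810} - - \frac{35365}{40913} = \frac{12358}{-807} + \frac{35365}{40913} = 12358 \left(- \frac{1}{807}\right) + \frac{35365}{40913} = - \frac{12358}{807} + \frac{35365}{40913} = - \frac{477063299}{33016791}$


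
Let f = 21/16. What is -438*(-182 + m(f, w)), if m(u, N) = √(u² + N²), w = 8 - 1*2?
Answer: 79716 - 657*√1073/8 ≈ 77026.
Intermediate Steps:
w = 6 (w = 8 - 2 = 6)
f = 21/16 (f = 21*(1/16) = 21/16 ≈ 1.3125)
m(u, N) = √(N² + u²)
-438*(-182 + m(f, w)) = -438*(-182 + √(6² + (21/16)²)) = -438*(-182 + √(36 + 441/256)) = -438*(-182 + √(9657/256)) = -438*(-182 + 3*√1073/16) = 79716 - 657*√1073/8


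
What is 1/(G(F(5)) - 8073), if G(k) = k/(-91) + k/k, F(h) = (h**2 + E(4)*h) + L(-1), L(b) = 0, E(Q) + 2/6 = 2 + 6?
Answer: -273/2203846 ≈ -0.00012387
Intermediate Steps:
E(Q) = 23/3 (E(Q) = -1/3 + (2 + 6) = -1/3 + 8 = 23/3)
F(h) = h**2 + 23*h/3 (F(h) = (h**2 + 23*h/3) + 0 = h**2 + 23*h/3)
G(k) = 1 - k/91 (G(k) = k*(-1/91) + 1 = -k/91 + 1 = 1 - k/91)
1/(G(F(5)) - 8073) = 1/((1 - 5*(23 + 3*5)/273) - 8073) = 1/((1 - 5*(23 + 15)/273) - 8073) = 1/((1 - 5*38/273) - 8073) = 1/((1 - 1/91*190/3) - 8073) = 1/((1 - 190/273) - 8073) = 1/(83/273 - 8073) = 1/(-2203846/273) = -273/2203846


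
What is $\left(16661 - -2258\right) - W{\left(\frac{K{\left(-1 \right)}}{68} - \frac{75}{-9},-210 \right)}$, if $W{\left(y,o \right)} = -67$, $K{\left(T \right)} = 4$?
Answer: $18986$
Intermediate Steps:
$\left(16661 - -2258\right) - W{\left(\frac{K{\left(-1 \right)}}{68} - \frac{75}{-9},-210 \right)} = \left(16661 - -2258\right) - -67 = \left(16661 + 2258\right) + 67 = 18919 + 67 = 18986$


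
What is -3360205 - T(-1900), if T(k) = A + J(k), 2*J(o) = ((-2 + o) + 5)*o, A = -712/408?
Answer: -263280016/51 ≈ -5.1624e+6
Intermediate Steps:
A = -89/51 (A = -712*1/408 = -89/51 ≈ -1.7451)
J(o) = o*(3 + o)/2 (J(o) = (((-2 + o) + 5)*o)/2 = ((3 + o)*o)/2 = (o*(3 + o))/2 = o*(3 + o)/2)
T(k) = -89/51 + k*(3 + k)/2
-3360205 - T(-1900) = -3360205 - (-89/51 + (½)*(-1900)*(3 - 1900)) = -3360205 - (-89/51 + (½)*(-1900)*(-1897)) = -3360205 - (-89/51 + 1802150) = -3360205 - 1*91909561/51 = -3360205 - 91909561/51 = -263280016/51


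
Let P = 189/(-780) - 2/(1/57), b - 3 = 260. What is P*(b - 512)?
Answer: 7396047/260 ≈ 28446.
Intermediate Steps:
b = 263 (b = 3 + 260 = 263)
P = -29703/260 (P = 189*(-1/780) - 2/1/57 = -63/260 - 2*57 = -63/260 - 114 = -29703/260 ≈ -114.24)
P*(b - 512) = -29703*(263 - 512)/260 = -29703/260*(-249) = 7396047/260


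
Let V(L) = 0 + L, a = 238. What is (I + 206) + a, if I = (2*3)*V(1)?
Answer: 450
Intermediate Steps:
V(L) = L
I = 6 (I = (2*3)*1 = 6*1 = 6)
(I + 206) + a = (6 + 206) + 238 = 212 + 238 = 450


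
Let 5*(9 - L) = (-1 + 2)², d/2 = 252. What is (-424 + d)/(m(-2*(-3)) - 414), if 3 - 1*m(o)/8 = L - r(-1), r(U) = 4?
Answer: -200/1071 ≈ -0.18674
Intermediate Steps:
d = 504 (d = 2*252 = 504)
L = 44/5 (L = 9 - (-1 + 2)²/5 = 9 - ⅕*1² = 9 - ⅕*1 = 9 - ⅕ = 44/5 ≈ 8.8000)
m(o) = -72/5 (m(o) = 24 - 8*(44/5 - 1*4) = 24 - 8*(44/5 - 4) = 24 - 8*24/5 = 24 - 192/5 = -72/5)
(-424 + d)/(m(-2*(-3)) - 414) = (-424 + 504)/(-72/5 - 414) = 80/(-2142/5) = 80*(-5/2142) = -200/1071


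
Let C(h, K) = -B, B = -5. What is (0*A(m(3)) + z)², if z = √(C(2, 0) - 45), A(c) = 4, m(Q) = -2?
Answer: -40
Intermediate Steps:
C(h, K) = 5 (C(h, K) = -1*(-5) = 5)
z = 2*I*√10 (z = √(5 - 45) = √(-40) = 2*I*√10 ≈ 6.3246*I)
(0*A(m(3)) + z)² = (0*4 + 2*I*√10)² = (0 + 2*I*√10)² = (2*I*√10)² = -40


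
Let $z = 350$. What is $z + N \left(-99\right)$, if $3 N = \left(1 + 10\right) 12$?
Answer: $-4006$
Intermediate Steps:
$N = 44$ ($N = \frac{\left(1 + 10\right) 12}{3} = \frac{11 \cdot 12}{3} = \frac{1}{3} \cdot 132 = 44$)
$z + N \left(-99\right) = 350 + 44 \left(-99\right) = 350 - 4356 = -4006$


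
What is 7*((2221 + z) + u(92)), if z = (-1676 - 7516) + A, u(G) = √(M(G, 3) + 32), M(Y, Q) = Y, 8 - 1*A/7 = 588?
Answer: -77217 + 14*√31 ≈ -77139.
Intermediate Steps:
A = -4060 (A = 56 - 7*588 = 56 - 4116 = -4060)
u(G) = √(32 + G) (u(G) = √(G + 32) = √(32 + G))
z = -13252 (z = (-1676 - 7516) - 4060 = -9192 - 4060 = -13252)
7*((2221 + z) + u(92)) = 7*((2221 - 13252) + √(32 + 92)) = 7*(-11031 + √124) = 7*(-11031 + 2*√31) = -77217 + 14*√31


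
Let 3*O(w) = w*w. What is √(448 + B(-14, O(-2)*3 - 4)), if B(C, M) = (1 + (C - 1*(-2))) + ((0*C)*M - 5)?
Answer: 12*√3 ≈ 20.785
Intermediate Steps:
O(w) = w²/3 (O(w) = (w*w)/3 = w²/3)
B(C, M) = -2 + C (B(C, M) = (1 + (C + 2)) + (0*M - 5) = (1 + (2 + C)) + (0 - 5) = (3 + C) - 5 = -2 + C)
√(448 + B(-14, O(-2)*3 - 4)) = √(448 + (-2 - 14)) = √(448 - 16) = √432 = 12*√3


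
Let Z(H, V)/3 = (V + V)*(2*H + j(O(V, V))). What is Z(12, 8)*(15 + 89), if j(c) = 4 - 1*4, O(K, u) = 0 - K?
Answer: 119808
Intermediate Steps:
O(K, u) = -K
j(c) = 0 (j(c) = 4 - 4 = 0)
Z(H, V) = 12*H*V (Z(H, V) = 3*((V + V)*(2*H + 0)) = 3*((2*V)*(2*H)) = 3*(4*H*V) = 12*H*V)
Z(12, 8)*(15 + 89) = (12*12*8)*(15 + 89) = 1152*104 = 119808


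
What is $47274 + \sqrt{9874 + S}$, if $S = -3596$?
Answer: $47274 + \sqrt{6278} \approx 47353.0$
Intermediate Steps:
$47274 + \sqrt{9874 + S} = 47274 + \sqrt{9874 - 3596} = 47274 + \sqrt{6278}$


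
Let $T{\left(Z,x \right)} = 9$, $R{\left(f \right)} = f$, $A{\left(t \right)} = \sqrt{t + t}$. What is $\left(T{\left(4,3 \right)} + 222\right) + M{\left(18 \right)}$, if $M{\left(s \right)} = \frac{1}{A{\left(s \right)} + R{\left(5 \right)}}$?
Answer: $\frac{2542}{11} \approx 231.09$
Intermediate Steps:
$A{\left(t \right)} = \sqrt{2} \sqrt{t}$ ($A{\left(t \right)} = \sqrt{2 t} = \sqrt{2} \sqrt{t}$)
$M{\left(s \right)} = \frac{1}{5 + \sqrt{2} \sqrt{s}}$ ($M{\left(s \right)} = \frac{1}{\sqrt{2} \sqrt{s} + 5} = \frac{1}{5 + \sqrt{2} \sqrt{s}}$)
$\left(T{\left(4,3 \right)} + 222\right) + M{\left(18 \right)} = \left(9 + 222\right) + \frac{1}{5 + \sqrt{2} \sqrt{18}} = 231 + \frac{1}{5 + \sqrt{2} \cdot 3 \sqrt{2}} = 231 + \frac{1}{5 + 6} = 231 + \frac{1}{11} = \frac{2542}{11}$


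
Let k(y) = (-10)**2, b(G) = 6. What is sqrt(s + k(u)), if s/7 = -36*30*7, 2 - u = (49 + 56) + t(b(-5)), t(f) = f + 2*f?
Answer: 2*I*sqrt(13205) ≈ 229.83*I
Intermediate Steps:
t(f) = 3*f
u = -121 (u = 2 - ((49 + 56) + 3*6) = 2 - (105 + 18) = 2 - 1*123 = 2 - 123 = -121)
k(y) = 100
s = -52920 (s = 7*(-36*30*7) = 7*(-1080*7) = 7*(-7560) = -52920)
sqrt(s + k(u)) = sqrt(-52920 + 100) = sqrt(-52820) = 2*I*sqrt(13205)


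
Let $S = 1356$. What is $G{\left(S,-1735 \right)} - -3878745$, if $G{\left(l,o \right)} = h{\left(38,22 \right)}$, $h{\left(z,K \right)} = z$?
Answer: $3878783$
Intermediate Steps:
$G{\left(l,o \right)} = 38$
$G{\left(S,-1735 \right)} - -3878745 = 38 - -3878745 = 38 + 3878745 = 3878783$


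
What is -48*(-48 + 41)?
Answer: 336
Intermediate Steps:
-48*(-48 + 41) = -48*(-7) = 336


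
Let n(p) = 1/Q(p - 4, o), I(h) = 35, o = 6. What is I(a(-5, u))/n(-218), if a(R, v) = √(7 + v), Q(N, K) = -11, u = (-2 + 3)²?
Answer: -385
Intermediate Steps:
u = 1 (u = 1² = 1)
n(p) = -1/11 (n(p) = 1/(-11) = -1/11)
I(a(-5, u))/n(-218) = 35/(-1/11) = 35*(-11) = -385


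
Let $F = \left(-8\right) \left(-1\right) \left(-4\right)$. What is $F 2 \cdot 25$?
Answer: $-1600$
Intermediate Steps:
$F = -32$ ($F = 8 \left(-4\right) = -32$)
$F 2 \cdot 25 = - 32 \cdot 2 \cdot 25 = \left(-32\right) 50 = -1600$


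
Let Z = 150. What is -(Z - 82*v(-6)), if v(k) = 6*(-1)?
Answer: -642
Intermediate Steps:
v(k) = -6
-(Z - 82*v(-6)) = -(150 - 82*(-6)) = -(150 + 492) = -1*642 = -642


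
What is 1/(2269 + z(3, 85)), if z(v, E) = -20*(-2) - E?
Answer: 1/2224 ≈ 0.00044964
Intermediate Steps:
z(v, E) = 40 - E
1/(2269 + z(3, 85)) = 1/(2269 + (40 - 1*85)) = 1/(2269 + (40 - 85)) = 1/(2269 - 45) = 1/2224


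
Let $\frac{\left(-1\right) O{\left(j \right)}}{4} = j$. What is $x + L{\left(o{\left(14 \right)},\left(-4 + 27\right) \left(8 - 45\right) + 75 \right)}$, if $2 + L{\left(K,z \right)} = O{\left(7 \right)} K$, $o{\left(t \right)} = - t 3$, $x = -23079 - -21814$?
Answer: $-91$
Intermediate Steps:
$O{\left(j \right)} = - 4 j$
$x = -1265$ ($x = -23079 + 21814 = -1265$)
$o{\left(t \right)} = - 3 t$
$L{\left(K,z \right)} = -2 - 28 K$ ($L{\left(K,z \right)} = -2 + \left(-4\right) 7 K = -2 - 28 K$)
$x + L{\left(o{\left(14 \right)},\left(-4 + 27\right) \left(8 - 45\right) + 75 \right)} = -1265 - \left(2 + 28 \left(\left(-3\right) 14\right)\right) = -1265 - -1174 = -1265 + \left(-2 + 1176\right) = -1265 + 1174 = -91$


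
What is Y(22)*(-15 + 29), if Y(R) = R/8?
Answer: 77/2 ≈ 38.500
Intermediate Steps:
Y(R) = R/8 (Y(R) = R*(1/8) = R/8)
Y(22)*(-15 + 29) = ((1/8)*22)*(-15 + 29) = (11/4)*14 = 77/2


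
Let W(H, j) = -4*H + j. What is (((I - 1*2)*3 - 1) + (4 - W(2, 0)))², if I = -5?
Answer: 100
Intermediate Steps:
W(H, j) = j - 4*H
(((I - 1*2)*3 - 1) + (4 - W(2, 0)))² = (((-5 - 1*2)*3 - 1) + (4 - (0 - 4*2)))² = (((-5 - 2)*3 - 1) + (4 - (0 - 8)))² = ((-7*3 - 1) + (4 - 1*(-8)))² = ((-21 - 1) + (4 + 8))² = (-22 + 12)² = (-10)² = 100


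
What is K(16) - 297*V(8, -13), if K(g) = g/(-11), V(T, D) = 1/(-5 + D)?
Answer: 331/22 ≈ 15.045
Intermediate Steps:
K(g) = -g/11 (K(g) = g*(-1/11) = -g/11)
K(16) - 297*V(8, -13) = -1/11*16 - 297/(-5 - 13) = -16/11 - 297/(-18) = -16/11 - 297*(-1/18) = -16/11 + 33/2 = 331/22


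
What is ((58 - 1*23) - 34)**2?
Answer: 1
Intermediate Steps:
((58 - 1*23) - 34)**2 = ((58 - 23) - 34)**2 = (35 - 34)**2 = 1**2 = 1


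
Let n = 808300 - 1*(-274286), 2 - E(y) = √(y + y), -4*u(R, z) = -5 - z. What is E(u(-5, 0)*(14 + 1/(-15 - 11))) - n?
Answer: -1082584 - 11*√195/26 ≈ -1.0826e+6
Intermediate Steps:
u(R, z) = 5/4 + z/4 (u(R, z) = -(-5 - z)/4 = 5/4 + z/4)
E(y) = 2 - √2*√y (E(y) = 2 - √(y + y) = 2 - √(2*y) = 2 - √2*√y)
n = 1082586 (n = 808300 + 274286 = 1082586)
E(u(-5, 0)*(14 + 1/(-15 - 11))) - n = (2 - √2*√((5/4 + (¼)*0)*(14 + 1/(-15 - 11)))) - 1*1082586 = (2 - √2*√((5/4 + 0)*(14 + 1/(-26)))) - 1082586 = (2 - √2*√(5*(14 - 1/26)/4)) - 1082586 = (2 - √2*√((5/4)*(363/26))) - 1082586 = (2 - √2*√(1815/104)) - 1082586 = (2 - √2*11*√390/52) - 1082586 = (2 - 11*√195/26) - 1082586 = -1082584 - 11*√195/26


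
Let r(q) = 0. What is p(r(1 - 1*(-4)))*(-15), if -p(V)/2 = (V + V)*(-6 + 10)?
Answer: 0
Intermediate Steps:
p(V) = -16*V (p(V) = -2*(V + V)*(-6 + 10) = -2*2*V*4 = -16*V)
p(r(1 - 1*(-4)))*(-15) = -16*0*(-15) = 0*(-15) = 0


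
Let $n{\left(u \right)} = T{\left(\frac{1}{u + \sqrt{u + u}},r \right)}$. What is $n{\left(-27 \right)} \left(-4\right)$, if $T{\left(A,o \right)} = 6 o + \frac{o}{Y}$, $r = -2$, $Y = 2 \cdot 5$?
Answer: $\frac{244}{5} \approx 48.8$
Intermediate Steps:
$Y = 10$
$T{\left(A,o \right)} = \frac{61 o}{10}$ ($T{\left(A,o \right)} = 6 o + \frac{o}{10} = \frac{61 o}{10}$)
$n{\left(u \right)} = - \frac{61}{5}$ ($n{\left(u \right)} = \frac{61}{10} \left(-2\right) = - \frac{61}{5}$)
$n{\left(-27 \right)} \left(-4\right) = \left(- \frac{61}{5}\right) \left(-4\right) = \frac{244}{5}$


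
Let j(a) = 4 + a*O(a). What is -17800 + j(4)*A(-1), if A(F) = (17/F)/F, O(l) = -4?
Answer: -18004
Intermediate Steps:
j(a) = 4 - 4*a (j(a) = 4 + a*(-4) = 4 - 4*a)
A(F) = 17/F²
-17800 + j(4)*A(-1) = -17800 + (4 - 4*4)*(17/(-1)²) = -17800 + (4 - 16)*(17*1) = -17800 - 12*17 = -17800 - 204 = -18004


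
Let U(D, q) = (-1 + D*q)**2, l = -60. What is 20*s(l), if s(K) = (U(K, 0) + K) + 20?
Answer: -780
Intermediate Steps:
s(K) = 21 + K (s(K) = ((-1 + K*0)**2 + K) + 20 = ((-1 + 0)**2 + K) + 20 = ((-1)**2 + K) + 20 = (1 + K) + 20 = 21 + K)
20*s(l) = 20*(21 - 60) = 20*(-39) = -780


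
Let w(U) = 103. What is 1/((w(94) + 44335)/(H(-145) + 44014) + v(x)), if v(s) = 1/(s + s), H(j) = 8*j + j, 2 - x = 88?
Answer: 7345948/7600627 ≈ 0.96649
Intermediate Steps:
x = -86 (x = 2 - 1*88 = 2 - 88 = -86)
H(j) = 9*j
v(s) = 1/(2*s)
1/((w(94) + 44335)/(H(-145) + 44014) + v(x)) = 1/((103 + 44335)/(9*(-145) + 44014) + (½)/(-86)) = 1/(44438/(-1305 + 44014) + (½)*(-1/86)) = 1/(44438/42709 - 1/172) = 1/(7600627/7345948) = 7345948/7600627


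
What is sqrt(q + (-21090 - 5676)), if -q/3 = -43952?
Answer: sqrt(105090) ≈ 324.18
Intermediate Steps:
q = 131856 (q = -3*(-43952) = 131856)
sqrt(q + (-21090 - 5676)) = sqrt(131856 + (-21090 - 5676)) = sqrt(131856 - 26766) = sqrt(105090)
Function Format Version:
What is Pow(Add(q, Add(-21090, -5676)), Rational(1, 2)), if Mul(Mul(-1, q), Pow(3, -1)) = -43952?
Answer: Pow(105090, Rational(1, 2)) ≈ 324.18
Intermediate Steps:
q = 131856 (q = Mul(-3, -43952) = 131856)
Pow(Add(q, Add(-21090, -5676)), Rational(1, 2)) = Pow(Add(131856, Add(-21090, -5676)), Rational(1, 2)) = Pow(Add(131856, -26766), Rational(1, 2)) = Pow(105090, Rational(1, 2))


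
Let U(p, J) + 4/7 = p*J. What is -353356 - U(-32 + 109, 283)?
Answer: -2626025/7 ≈ -3.7515e+5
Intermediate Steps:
U(p, J) = -4/7 + J*p (U(p, J) = -4/7 + p*J = -4/7 + J*p)
-353356 - U(-32 + 109, 283) = -353356 - (-4/7 + 283*(-32 + 109)) = -353356 - (-4/7 + 283*77) = -353356 - (-4/7 + 21791) = -353356 - 1*152533/7 = -353356 - 152533/7 = -2626025/7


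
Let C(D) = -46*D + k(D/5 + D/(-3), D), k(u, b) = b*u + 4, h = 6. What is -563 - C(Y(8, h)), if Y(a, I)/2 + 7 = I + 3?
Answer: -5713/15 ≈ -380.87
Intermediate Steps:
k(u, b) = 4 + b*u
Y(a, I) = -8 + 2*I (Y(a, I) = -14 + 2*(I + 3) = -14 + 2*(3 + I) = -14 + (6 + 2*I) = -8 + 2*I)
C(D) = 4 - 46*D - 2*D²/15 (C(D) = -46*D + (4 + D*(D/5 + D/(-3))) = -46*D + (4 + D*(D*(⅕) + D*(-⅓))) = -46*D + (4 + D*(D/5 - D/3)) = -46*D + (4 + D*(-2*D/15)) = -46*D + (4 - 2*D²/15) = 4 - 46*D - 2*D²/15)
-563 - C(Y(8, h)) = -563 - (4 - 46*(-8 + 2*6) - 2*(-8 + 2*6)²/15) = -563 - (4 - 46*(-8 + 12) - 2*(-8 + 12)²/15) = -563 - (4 - 46*4 - 2/15*4²) = -563 - (4 - 184 - 2/15*16) = -563 - (4 - 184 - 32/15) = -563 - 1*(-2732/15) = -563 + 2732/15 = -5713/15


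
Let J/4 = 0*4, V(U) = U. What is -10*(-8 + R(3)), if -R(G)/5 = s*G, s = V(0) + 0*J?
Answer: 80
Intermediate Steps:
J = 0 (J = 4*(0*4) = 4*0 = 0)
s = 0 (s = 0 + 0*0 = 0 + 0 = 0)
R(G) = 0 (R(G) = -0*G = -5*0 = 0)
-10*(-8 + R(3)) = -10*(-8 + 0) = -10*(-8) = 80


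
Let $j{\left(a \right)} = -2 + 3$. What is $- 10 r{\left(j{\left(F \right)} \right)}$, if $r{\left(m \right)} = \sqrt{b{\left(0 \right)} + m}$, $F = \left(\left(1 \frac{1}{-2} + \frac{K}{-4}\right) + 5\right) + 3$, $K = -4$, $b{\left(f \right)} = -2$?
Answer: $- 10 i \approx - 10.0 i$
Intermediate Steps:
$F = \frac{17}{2}$ ($F = \left(\left(1 \frac{1}{-2} - \frac{4}{-4}\right) + 5\right) + 3 = \left(\left(1 \left(- \frac{1}{2}\right) - -1\right) + 5\right) + 3 = \left(\left(- \frac{1}{2} + 1\right) + 5\right) + 3 = \left(\frac{1}{2} + 5\right) + 3 = \frac{11}{2} + 3 = \frac{17}{2} \approx 8.5$)
$j{\left(a \right)} = 1$
$r{\left(m \right)} = \sqrt{-2 + m}$
$- 10 r{\left(j{\left(F \right)} \right)} = - 10 \sqrt{-2 + 1} = - 10 \sqrt{-1} = - 10 i$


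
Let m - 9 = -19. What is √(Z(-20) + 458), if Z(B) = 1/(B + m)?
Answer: √412170/30 ≈ 21.400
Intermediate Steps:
m = -10 (m = 9 - 19 = -10)
Z(B) = 1/(-10 + B) (Z(B) = 1/(B - 10) = 1/(-10 + B))
√(Z(-20) + 458) = √(1/(-10 - 20) + 458) = √(1/(-30) + 458) = √(-1/30 + 458) = √(13739/30) = √412170/30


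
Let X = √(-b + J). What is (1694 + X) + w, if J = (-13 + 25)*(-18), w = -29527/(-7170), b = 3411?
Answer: 12175507/7170 + 3*I*√403 ≈ 1698.1 + 60.225*I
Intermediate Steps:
w = 29527/7170 (w = -29527*(-1/7170) = 29527/7170 ≈ 4.1181)
J = -216 (J = 12*(-18) = -216)
X = 3*I*√403 (X = √(-1*3411 - 216) = √(-3411 - 216) = √(-3627) = 3*I*√403 ≈ 60.225*I)
(1694 + X) + w = (1694 + 3*I*√403) + 29527/7170 = 12175507/7170 + 3*I*√403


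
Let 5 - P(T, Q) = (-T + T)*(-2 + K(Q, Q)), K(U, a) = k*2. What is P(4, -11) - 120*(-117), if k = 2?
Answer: 14045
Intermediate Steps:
K(U, a) = 4 (K(U, a) = 2*2 = 4)
P(T, Q) = 5 (P(T, Q) = 5 - (-T + T)*(-2 + 4) = 5 - 0*2 = 5 - 1*0 = 5 + 0 = 5)
P(4, -11) - 120*(-117) = 5 - 120*(-117) = 5 + 14040 = 14045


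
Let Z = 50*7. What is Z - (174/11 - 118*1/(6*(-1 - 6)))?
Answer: 76547/231 ≈ 331.37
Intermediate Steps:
Z = 350
Z - (174/11 - 118*1/(6*(-1 - 6))) = 350 - (174/11 - 118*1/(6*(-1 - 6))) = 350 - (174*(1/11) - 118/((-7*6))) = 350 - (174/11 - 118/(-42)) = 350 - (174/11 - 118*(-1/42)) = 350 - (174/11 + 59/21) = 350 - 1*4303/231 = 350 - 4303/231 = 76547/231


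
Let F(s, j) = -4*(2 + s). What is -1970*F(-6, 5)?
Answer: -31520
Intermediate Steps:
F(s, j) = -8 - 4*s
-1970*F(-6, 5) = -1970*(-8 - 4*(-6)) = -1970*(-8 + 24) = -1970*16 = -31520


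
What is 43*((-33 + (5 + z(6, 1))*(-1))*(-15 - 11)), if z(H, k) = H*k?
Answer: 49192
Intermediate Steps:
43*((-33 + (5 + z(6, 1))*(-1))*(-15 - 11)) = 43*((-33 + (5 + 6*1)*(-1))*(-15 - 11)) = 43*((-33 + (5 + 6)*(-1))*(-26)) = 43*((-33 + 11*(-1))*(-26)) = 43*((-33 - 11)*(-26)) = 43*(-44*(-26)) = 43*1144 = 49192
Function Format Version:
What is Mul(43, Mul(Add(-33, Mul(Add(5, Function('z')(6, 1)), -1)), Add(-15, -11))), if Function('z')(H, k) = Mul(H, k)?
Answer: 49192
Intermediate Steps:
Mul(43, Mul(Add(-33, Mul(Add(5, Function('z')(6, 1)), -1)), Add(-15, -11))) = Mul(43, Mul(Add(-33, Mul(Add(5, Mul(6, 1)), -1)), Add(-15, -11))) = Mul(43, Mul(Add(-33, Mul(Add(5, 6), -1)), -26)) = Mul(43, Mul(Add(-33, Mul(11, -1)), -26)) = Mul(43, Mul(Add(-33, -11), -26)) = Mul(43, Mul(-44, -26)) = Mul(43, 1144) = 49192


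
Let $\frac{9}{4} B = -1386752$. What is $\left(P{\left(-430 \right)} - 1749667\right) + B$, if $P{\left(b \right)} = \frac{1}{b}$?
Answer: $- \frac{9156424739}{3870} \approx -2.366 \cdot 10^{6}$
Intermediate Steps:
$B = - \frac{5547008}{9}$ ($B = \frac{4}{9} \left(-1386752\right) = - \frac{5547008}{9} \approx -6.1633 \cdot 10^{5}$)
$\left(P{\left(-430 \right)} - 1749667\right) + B = \left(\frac{1}{-430} - 1749667\right) - \frac{5547008}{9} = \left(- \frac{1}{430} - 1749667\right) - \frac{5547008}{9} = - \frac{752356811}{430} - \frac{5547008}{9} = - \frac{9156424739}{3870}$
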